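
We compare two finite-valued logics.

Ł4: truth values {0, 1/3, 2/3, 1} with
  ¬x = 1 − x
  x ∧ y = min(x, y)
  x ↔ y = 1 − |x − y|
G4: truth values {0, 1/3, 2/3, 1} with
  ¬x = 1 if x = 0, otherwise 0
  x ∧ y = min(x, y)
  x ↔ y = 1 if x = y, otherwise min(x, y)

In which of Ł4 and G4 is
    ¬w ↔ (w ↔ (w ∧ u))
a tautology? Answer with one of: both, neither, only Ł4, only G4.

In Ł4: at u = 1/3, w = 1/3 the value is 2/3 — not a tautology.
In G4: at u = 1/3, w = 1/3 the value is 0 — not a tautology.

neither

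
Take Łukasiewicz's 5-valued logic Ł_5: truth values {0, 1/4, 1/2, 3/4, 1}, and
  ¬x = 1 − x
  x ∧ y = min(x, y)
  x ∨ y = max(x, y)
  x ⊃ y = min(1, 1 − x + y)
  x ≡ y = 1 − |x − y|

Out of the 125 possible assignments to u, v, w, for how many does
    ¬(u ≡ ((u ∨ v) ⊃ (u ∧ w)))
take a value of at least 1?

value 1: 10 assignments (counts)
value 3/4: 19 assignments
value 1/2: 31 assignments
value 1/4: 37 assignments
value 0: 28 assignments
So 10 of the 125 assignments meet the threshold.

10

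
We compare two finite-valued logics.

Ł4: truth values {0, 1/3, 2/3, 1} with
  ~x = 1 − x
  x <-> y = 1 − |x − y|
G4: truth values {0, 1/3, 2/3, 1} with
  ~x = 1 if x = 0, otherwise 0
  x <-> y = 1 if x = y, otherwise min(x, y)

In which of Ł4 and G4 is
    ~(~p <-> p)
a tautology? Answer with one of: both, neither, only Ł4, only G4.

only G4

In Ł4: at p = 1/3 the value is 1/3 — not a tautology.
In G4: every assignment gives 1 — tautology.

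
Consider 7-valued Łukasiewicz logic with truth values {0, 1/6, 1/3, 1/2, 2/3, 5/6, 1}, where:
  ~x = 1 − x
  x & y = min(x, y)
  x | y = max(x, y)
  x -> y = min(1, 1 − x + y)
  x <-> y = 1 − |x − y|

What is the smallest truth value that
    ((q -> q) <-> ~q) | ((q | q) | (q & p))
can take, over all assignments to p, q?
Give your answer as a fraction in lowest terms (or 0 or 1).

Take p = 0, q = 1/2:
q -> q = 1/2 -> 1/2 = 1
~q = ~1/2 = 1/2
(q -> q) <-> ~q = 1 <-> 1/2 = 1/2
q | q = 1/2 | 1/2 = 1/2
q & p = 1/2 & 0 = 0
(q | q) | (q & p) = 1/2 | 0 = 1/2
((q -> q) <-> ~q) | ((q | q) | (q & p)) = 1/2 | 1/2 = 1/2
No assignment yields a value below 1/2, so this is the minimum.

1/2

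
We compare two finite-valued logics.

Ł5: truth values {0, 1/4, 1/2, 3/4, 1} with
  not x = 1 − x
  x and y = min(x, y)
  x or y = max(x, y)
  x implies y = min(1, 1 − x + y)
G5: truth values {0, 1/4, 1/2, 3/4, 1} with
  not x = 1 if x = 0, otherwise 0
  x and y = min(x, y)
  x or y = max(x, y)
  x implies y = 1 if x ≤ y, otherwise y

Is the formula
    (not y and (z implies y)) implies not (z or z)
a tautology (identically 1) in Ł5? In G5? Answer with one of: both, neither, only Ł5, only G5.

only G5

In Ł5: at y = 1/4, z = 1/2 the value is 3/4 — not a tautology.
In G5: every assignment gives 1 — tautology.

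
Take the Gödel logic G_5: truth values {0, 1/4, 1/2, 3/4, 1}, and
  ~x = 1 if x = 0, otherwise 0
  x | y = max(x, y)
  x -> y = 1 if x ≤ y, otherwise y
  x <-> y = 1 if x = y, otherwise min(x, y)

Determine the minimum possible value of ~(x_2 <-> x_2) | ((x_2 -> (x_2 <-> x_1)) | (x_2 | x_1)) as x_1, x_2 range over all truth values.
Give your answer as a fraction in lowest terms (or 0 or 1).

1/4

Take x_1 = 0, x_2 = 1/4:
x_2 <-> x_2 = 1/4 <-> 1/4 = 1
~(x_2 <-> x_2) = ~1 = 0
x_2 <-> x_1 = 1/4 <-> 0 = 0
x_2 -> (x_2 <-> x_1) = 1/4 -> 0 = 0
x_2 | x_1 = 1/4 | 0 = 1/4
(x_2 -> (x_2 <-> x_1)) | (x_2 | x_1) = 0 | 1/4 = 1/4
~(x_2 <-> x_2) | ((x_2 -> (x_2 <-> x_1)) | (x_2 | x_1)) = 0 | 1/4 = 1/4
No assignment yields a value below 1/4, so this is the minimum.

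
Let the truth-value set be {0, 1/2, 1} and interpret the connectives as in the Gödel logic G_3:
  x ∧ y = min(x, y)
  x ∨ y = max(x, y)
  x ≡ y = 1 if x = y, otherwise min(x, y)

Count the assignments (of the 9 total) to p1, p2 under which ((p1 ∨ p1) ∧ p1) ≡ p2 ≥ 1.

3

p1 = 0, p2 = 0 ↦ 1  ≥
p1 = 0, p2 = 1/2 ↦ 0  <
p1 = 0, p2 = 1 ↦ 0  <
p1 = 1/2, p2 = 0 ↦ 0  <
p1 = 1/2, p2 = 1/2 ↦ 1  ≥
p1 = 1/2, p2 = 1 ↦ 1/2  <
p1 = 1, p2 = 0 ↦ 0  <
p1 = 1, p2 = 1/2 ↦ 1/2  <
p1 = 1, p2 = 1 ↦ 1  ≥
So 3 of the 9 assignments meet the threshold.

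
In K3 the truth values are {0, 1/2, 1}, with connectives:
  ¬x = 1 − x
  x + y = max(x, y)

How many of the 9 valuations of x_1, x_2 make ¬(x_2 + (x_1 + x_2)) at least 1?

x_1 = 0, x_2 = 0 ↦ 1  ≥
x_1 = 0, x_2 = 1/2 ↦ 1/2  <
x_1 = 0, x_2 = 1 ↦ 0  <
x_1 = 1/2, x_2 = 0 ↦ 1/2  <
x_1 = 1/2, x_2 = 1/2 ↦ 1/2  <
x_1 = 1/2, x_2 = 1 ↦ 0  <
x_1 = 1, x_2 = 0 ↦ 0  <
x_1 = 1, x_2 = 1/2 ↦ 0  <
x_1 = 1, x_2 = 1 ↦ 0  <
So 1 of the 9 assignments meets the threshold.

1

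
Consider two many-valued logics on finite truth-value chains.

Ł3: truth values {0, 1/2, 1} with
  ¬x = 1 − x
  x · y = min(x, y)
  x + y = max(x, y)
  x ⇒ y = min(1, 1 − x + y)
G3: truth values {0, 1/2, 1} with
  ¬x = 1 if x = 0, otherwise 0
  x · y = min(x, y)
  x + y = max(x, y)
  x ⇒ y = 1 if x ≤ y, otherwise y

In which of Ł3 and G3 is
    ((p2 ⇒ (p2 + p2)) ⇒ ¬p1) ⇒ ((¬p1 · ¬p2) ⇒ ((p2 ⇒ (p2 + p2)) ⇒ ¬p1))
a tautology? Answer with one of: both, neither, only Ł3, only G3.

both

In Ł3: every assignment gives 1 — tautology.
In G3: every assignment gives 1 — tautology.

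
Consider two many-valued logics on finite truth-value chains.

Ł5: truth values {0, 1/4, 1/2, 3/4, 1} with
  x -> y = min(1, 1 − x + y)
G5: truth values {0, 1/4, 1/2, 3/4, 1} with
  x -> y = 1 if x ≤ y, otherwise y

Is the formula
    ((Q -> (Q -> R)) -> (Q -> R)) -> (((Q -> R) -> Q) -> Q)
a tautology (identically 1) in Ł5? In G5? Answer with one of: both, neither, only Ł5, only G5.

In Ł5: every assignment gives 1 — tautology.
In G5: at Q = 1/4, R = 0 the value is 1/4 — not a tautology.

only Ł5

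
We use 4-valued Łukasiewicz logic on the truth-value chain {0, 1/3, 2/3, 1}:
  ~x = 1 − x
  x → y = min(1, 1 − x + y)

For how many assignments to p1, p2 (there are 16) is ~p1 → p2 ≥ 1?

10

p1 = 0, p2 = 0 ↦ 0  <
p1 = 0, p2 = 1/3 ↦ 1/3  <
p1 = 0, p2 = 2/3 ↦ 2/3  <
p1 = 0, p2 = 1 ↦ 1  ≥
p1 = 1/3, p2 = 0 ↦ 1/3  <
p1 = 1/3, p2 = 1/3 ↦ 2/3  <
p1 = 1/3, p2 = 2/3 ↦ 1  ≥
p1 = 1/3, p2 = 1 ↦ 1  ≥
p1 = 2/3, p2 = 0 ↦ 2/3  <
p1 = 2/3, p2 = 1/3 ↦ 1  ≥
p1 = 2/3, p2 = 2/3 ↦ 1  ≥
p1 = 2/3, p2 = 1 ↦ 1  ≥
p1 = 1, p2 = 0 ↦ 1  ≥
p1 = 1, p2 = 1/3 ↦ 1  ≥
p1 = 1, p2 = 2/3 ↦ 1  ≥
p1 = 1, p2 = 1 ↦ 1  ≥
So 10 of the 16 assignments meet the threshold.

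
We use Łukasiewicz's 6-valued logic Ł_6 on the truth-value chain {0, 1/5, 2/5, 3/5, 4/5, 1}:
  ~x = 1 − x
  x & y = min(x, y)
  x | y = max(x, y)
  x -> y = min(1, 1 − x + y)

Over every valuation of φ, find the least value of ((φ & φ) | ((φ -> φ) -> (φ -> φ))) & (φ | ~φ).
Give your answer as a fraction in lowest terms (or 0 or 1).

Take φ = 2/5:
φ & φ = 2/5 & 2/5 = 2/5
φ -> φ = 2/5 -> 2/5 = 1
φ -> φ = 2/5 -> 2/5 = 1
(φ -> φ) -> (φ -> φ) = 1 -> 1 = 1
(φ & φ) | ((φ -> φ) -> (φ -> φ)) = 2/5 | 1 = 1
~φ = ~2/5 = 3/5
φ | ~φ = 2/5 | 3/5 = 3/5
((φ & φ) | ((φ -> φ) -> (φ -> φ))) & (φ | ~φ) = 1 & 3/5 = 3/5
No assignment yields a value below 3/5, so this is the minimum.

3/5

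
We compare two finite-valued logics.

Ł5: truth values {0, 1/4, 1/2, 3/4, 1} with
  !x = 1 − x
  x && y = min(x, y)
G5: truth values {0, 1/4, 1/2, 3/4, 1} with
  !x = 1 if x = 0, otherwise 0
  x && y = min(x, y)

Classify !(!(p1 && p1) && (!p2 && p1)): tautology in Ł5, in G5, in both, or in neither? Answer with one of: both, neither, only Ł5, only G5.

In Ł5: at p1 = 1/4, p2 = 0 the value is 3/4 — not a tautology.
In G5: every assignment gives 1 — tautology.

only G5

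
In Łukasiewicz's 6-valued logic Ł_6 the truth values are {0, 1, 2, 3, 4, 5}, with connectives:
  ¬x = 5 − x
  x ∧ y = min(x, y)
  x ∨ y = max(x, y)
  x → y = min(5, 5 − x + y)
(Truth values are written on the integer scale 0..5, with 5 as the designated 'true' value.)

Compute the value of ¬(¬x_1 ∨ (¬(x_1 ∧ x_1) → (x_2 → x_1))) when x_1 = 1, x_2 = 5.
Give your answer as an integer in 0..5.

1

¬x_1 = ¬1 = 4
x_1 ∧ x_1 = 1 ∧ 1 = 1
¬(x_1 ∧ x_1) = ¬1 = 4
x_2 → x_1 = 5 → 1 = 1
¬(x_1 ∧ x_1) → (x_2 → x_1) = 4 → 1 = 2
¬x_1 ∨ (¬(x_1 ∧ x_1) → (x_2 → x_1)) = 4 ∨ 2 = 4
¬(¬x_1 ∨ (¬(x_1 ∧ x_1) → (x_2 → x_1))) = ¬4 = 1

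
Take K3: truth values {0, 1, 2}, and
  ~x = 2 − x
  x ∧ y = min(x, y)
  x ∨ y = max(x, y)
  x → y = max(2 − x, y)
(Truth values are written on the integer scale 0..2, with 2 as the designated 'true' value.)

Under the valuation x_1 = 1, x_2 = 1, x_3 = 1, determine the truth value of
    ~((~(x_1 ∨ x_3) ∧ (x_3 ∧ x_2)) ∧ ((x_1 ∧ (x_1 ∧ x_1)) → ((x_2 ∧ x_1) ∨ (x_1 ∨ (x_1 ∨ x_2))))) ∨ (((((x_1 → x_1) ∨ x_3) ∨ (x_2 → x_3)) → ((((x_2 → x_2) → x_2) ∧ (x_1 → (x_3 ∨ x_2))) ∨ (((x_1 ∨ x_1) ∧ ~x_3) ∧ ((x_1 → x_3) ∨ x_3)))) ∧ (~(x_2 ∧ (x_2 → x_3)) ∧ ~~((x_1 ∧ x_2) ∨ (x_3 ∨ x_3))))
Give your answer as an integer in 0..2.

x_1 ∨ x_3 = 1 ∨ 1 = 1
~(x_1 ∨ x_3) = ~1 = 1
x_3 ∧ x_2 = 1 ∧ 1 = 1
~(x_1 ∨ x_3) ∧ (x_3 ∧ x_2) = 1 ∧ 1 = 1
x_1 ∧ x_1 = 1 ∧ 1 = 1
x_1 ∧ (x_1 ∧ x_1) = 1 ∧ 1 = 1
x_2 ∧ x_1 = 1 ∧ 1 = 1
x_1 ∨ x_2 = 1 ∨ 1 = 1
x_1 ∨ (x_1 ∨ x_2) = 1 ∨ 1 = 1
(x_2 ∧ x_1) ∨ (x_1 ∨ (x_1 ∨ x_2)) = 1 ∨ 1 = 1
(x_1 ∧ (x_1 ∧ x_1)) → ((x_2 ∧ x_1) ∨ (x_1 ∨ (x_1 ∨ x_2))) = 1 → 1 = 1
(~(x_1 ∨ x_3) ∧ (x_3 ∧ x_2)) ∧ ((x_1 ∧ (x_1 ∧ x_1)) → ((x_2 ∧ x_1) ∨ (x_1 ∨ (x_1 ∨ x_2)))) = 1 ∧ 1 = 1
~((~(x_1 ∨ x_3) ∧ (x_3 ∧ x_2)) ∧ ((x_1 ∧ (x_1 ∧ x_1)) → ((x_2 ∧ x_1) ∨ (x_1 ∨ (x_1 ∨ x_2))))) = ~1 = 1
x_1 → x_1 = 1 → 1 = 1
(x_1 → x_1) ∨ x_3 = 1 ∨ 1 = 1
x_2 → x_3 = 1 → 1 = 1
((x_1 → x_1) ∨ x_3) ∨ (x_2 → x_3) = 1 ∨ 1 = 1
x_2 → x_2 = 1 → 1 = 1
(x_2 → x_2) → x_2 = 1 → 1 = 1
x_3 ∨ x_2 = 1 ∨ 1 = 1
x_1 → (x_3 ∨ x_2) = 1 → 1 = 1
((x_2 → x_2) → x_2) ∧ (x_1 → (x_3 ∨ x_2)) = 1 ∧ 1 = 1
x_1 ∨ x_1 = 1 ∨ 1 = 1
~x_3 = ~1 = 1
(x_1 ∨ x_1) ∧ ~x_3 = 1 ∧ 1 = 1
x_1 → x_3 = 1 → 1 = 1
(x_1 → x_3) ∨ x_3 = 1 ∨ 1 = 1
((x_1 ∨ x_1) ∧ ~x_3) ∧ ((x_1 → x_3) ∨ x_3) = 1 ∧ 1 = 1
(((x_2 → x_2) → x_2) ∧ (x_1 → (x_3 ∨ x_2))) ∨ (((x_1 ∨ x_1) ∧ ~x_3) ∧ ((x_1 → x_3) ∨ x_3)) = 1 ∨ 1 = 1
(((x_1 → x_1) ∨ x_3) ∨ (x_2 → x_3)) → ((((x_2 → x_2) → x_2) ∧ (x_1 → (x_3 ∨ x_2))) ∨ (((x_1 ∨ x_1) ∧ ~x_3) ∧ ((x_1 → x_3) ∨ x_3))) = 1 → 1 = 1
x_2 → x_3 = 1 → 1 = 1
x_2 ∧ (x_2 → x_3) = 1 ∧ 1 = 1
~(x_2 ∧ (x_2 → x_3)) = ~1 = 1
x_1 ∧ x_2 = 1 ∧ 1 = 1
x_3 ∨ x_3 = 1 ∨ 1 = 1
(x_1 ∧ x_2) ∨ (x_3 ∨ x_3) = 1 ∨ 1 = 1
~((x_1 ∧ x_2) ∨ (x_3 ∨ x_3)) = ~1 = 1
~~((x_1 ∧ x_2) ∨ (x_3 ∨ x_3)) = ~1 = 1
~(x_2 ∧ (x_2 → x_3)) ∧ ~~((x_1 ∧ x_2) ∨ (x_3 ∨ x_3)) = 1 ∧ 1 = 1
((((x_1 → x_1) ∨ x_3) ∨ (x_2 → x_3)) → ((((x_2 → x_2) → x_2) ∧ (x_1 → (x_3 ∨ x_2))) ∨ (((x_1 ∨ x_1) ∧ ~x_3) ∧ ((x_1 → x_3) ∨ x_3)))) ∧ (~(x_2 ∧ (x_2 → x_3)) ∧ ~~((x_1 ∧ x_2) ∨ (x_3 ∨ x_3))) = 1 ∧ 1 = 1
~((~(x_1 ∨ x_3) ∧ (x_3 ∧ x_2)) ∧ ((x_1 ∧ (x_1 ∧ x_1)) → ((x_2 ∧ x_1) ∨ (x_1 ∨ (x_1 ∨ x_2))))) ∨ (((((x_1 → x_1) ∨ x_3) ∨ (x_2 → x_3)) → ((((x_2 → x_2) → x_2) ∧ (x_1 → (x_3 ∨ x_2))) ∨ (((x_1 ∨ x_1) ∧ ~x_3) ∧ ((x_1 → x_3) ∨ x_3)))) ∧ (~(x_2 ∧ (x_2 → x_3)) ∧ ~~((x_1 ∧ x_2) ∨ (x_3 ∨ x_3)))) = 1 ∨ 1 = 1

1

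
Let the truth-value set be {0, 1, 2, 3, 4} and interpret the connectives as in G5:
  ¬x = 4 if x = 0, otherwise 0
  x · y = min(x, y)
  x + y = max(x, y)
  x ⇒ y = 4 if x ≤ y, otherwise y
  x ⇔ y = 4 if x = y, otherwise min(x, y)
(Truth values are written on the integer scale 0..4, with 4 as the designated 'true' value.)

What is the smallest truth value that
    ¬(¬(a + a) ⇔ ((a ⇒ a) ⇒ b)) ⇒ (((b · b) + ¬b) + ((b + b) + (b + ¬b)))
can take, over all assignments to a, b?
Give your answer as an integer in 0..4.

Take a = 1, b = 1:
a + a = 1 + 1 = 1
¬(a + a) = ¬1 = 0
a ⇒ a = 1 ⇒ 1 = 4
(a ⇒ a) ⇒ b = 4 ⇒ 1 = 1
¬(a + a) ⇔ ((a ⇒ a) ⇒ b) = 0 ⇔ 1 = 0
¬(¬(a + a) ⇔ ((a ⇒ a) ⇒ b)) = ¬0 = 4
b · b = 1 · 1 = 1
¬b = ¬1 = 0
(b · b) + ¬b = 1 + 0 = 1
b + b = 1 + 1 = 1
¬b = ¬1 = 0
b + ¬b = 1 + 0 = 1
(b + b) + (b + ¬b) = 1 + 1 = 1
((b · b) + ¬b) + ((b + b) + (b + ¬b)) = 1 + 1 = 1
¬(¬(a + a) ⇔ ((a ⇒ a) ⇒ b)) ⇒ (((b · b) + ¬b) + ((b + b) + (b + ¬b))) = 4 ⇒ 1 = 1
No assignment yields a value below 1, so this is the minimum.

1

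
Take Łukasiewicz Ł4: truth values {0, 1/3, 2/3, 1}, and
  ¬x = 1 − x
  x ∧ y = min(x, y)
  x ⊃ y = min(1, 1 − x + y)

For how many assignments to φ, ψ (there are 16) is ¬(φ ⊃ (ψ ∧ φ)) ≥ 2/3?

φ = 0, ψ = 0 ↦ 0  <
φ = 0, ψ = 1/3 ↦ 0  <
φ = 0, ψ = 2/3 ↦ 0  <
φ = 0, ψ = 1 ↦ 0  <
φ = 1/3, ψ = 0 ↦ 1/3  <
φ = 1/3, ψ = 1/3 ↦ 0  <
φ = 1/3, ψ = 2/3 ↦ 0  <
φ = 1/3, ψ = 1 ↦ 0  <
φ = 2/3, ψ = 0 ↦ 2/3  ≥
φ = 2/3, ψ = 1/3 ↦ 1/3  <
φ = 2/3, ψ = 2/3 ↦ 0  <
φ = 2/3, ψ = 1 ↦ 0  <
φ = 1, ψ = 0 ↦ 1  ≥
φ = 1, ψ = 1/3 ↦ 2/3  ≥
φ = 1, ψ = 2/3 ↦ 1/3  <
φ = 1, ψ = 1 ↦ 0  <
So 3 of the 16 assignments meet the threshold.

3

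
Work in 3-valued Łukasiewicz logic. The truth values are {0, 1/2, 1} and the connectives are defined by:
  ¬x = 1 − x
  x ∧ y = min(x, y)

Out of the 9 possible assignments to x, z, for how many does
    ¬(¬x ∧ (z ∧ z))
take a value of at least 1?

x = 0, z = 0 ↦ 1  ≥
x = 0, z = 1/2 ↦ 1/2  <
x = 0, z = 1 ↦ 0  <
x = 1/2, z = 0 ↦ 1  ≥
x = 1/2, z = 1/2 ↦ 1/2  <
x = 1/2, z = 1 ↦ 1/2  <
x = 1, z = 0 ↦ 1  ≥
x = 1, z = 1/2 ↦ 1  ≥
x = 1, z = 1 ↦ 1  ≥
So 5 of the 9 assignments meet the threshold.

5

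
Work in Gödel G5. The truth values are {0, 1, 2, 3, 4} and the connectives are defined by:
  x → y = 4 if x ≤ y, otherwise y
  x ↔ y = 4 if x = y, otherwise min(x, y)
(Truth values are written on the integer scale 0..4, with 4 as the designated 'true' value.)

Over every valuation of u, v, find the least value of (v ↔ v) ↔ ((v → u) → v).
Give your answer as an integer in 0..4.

Take u = 0, v = 0:
v ↔ v = 0 ↔ 0 = 4
v → u = 0 → 0 = 4
(v → u) → v = 4 → 0 = 0
(v ↔ v) ↔ ((v → u) → v) = 4 ↔ 0 = 0
No assignment yields a value below 0, so this is the minimum.

0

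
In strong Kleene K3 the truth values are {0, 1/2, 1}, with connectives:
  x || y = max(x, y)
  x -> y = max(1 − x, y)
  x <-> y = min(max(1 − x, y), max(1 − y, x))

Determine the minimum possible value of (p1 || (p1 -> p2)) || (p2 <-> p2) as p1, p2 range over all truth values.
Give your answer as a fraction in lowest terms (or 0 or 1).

Take p1 = 1/2, p2 = 1/2:
p1 -> p2 = 1/2 -> 1/2 = 1/2
p1 || (p1 -> p2) = 1/2 || 1/2 = 1/2
p2 <-> p2 = 1/2 <-> 1/2 = 1/2
(p1 || (p1 -> p2)) || (p2 <-> p2) = 1/2 || 1/2 = 1/2
No assignment yields a value below 1/2, so this is the minimum.

1/2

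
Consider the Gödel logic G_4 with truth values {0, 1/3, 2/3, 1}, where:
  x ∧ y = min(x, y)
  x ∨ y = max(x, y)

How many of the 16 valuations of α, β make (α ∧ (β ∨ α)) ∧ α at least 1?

4

α = 0, β = 0 ↦ 0  <
α = 0, β = 1/3 ↦ 0  <
α = 0, β = 2/3 ↦ 0  <
α = 0, β = 1 ↦ 0  <
α = 1/3, β = 0 ↦ 1/3  <
α = 1/3, β = 1/3 ↦ 1/3  <
α = 1/3, β = 2/3 ↦ 1/3  <
α = 1/3, β = 1 ↦ 1/3  <
α = 2/3, β = 0 ↦ 2/3  <
α = 2/3, β = 1/3 ↦ 2/3  <
α = 2/3, β = 2/3 ↦ 2/3  <
α = 2/3, β = 1 ↦ 2/3  <
α = 1, β = 0 ↦ 1  ≥
α = 1, β = 1/3 ↦ 1  ≥
α = 1, β = 2/3 ↦ 1  ≥
α = 1, β = 1 ↦ 1  ≥
So 4 of the 16 assignments meet the threshold.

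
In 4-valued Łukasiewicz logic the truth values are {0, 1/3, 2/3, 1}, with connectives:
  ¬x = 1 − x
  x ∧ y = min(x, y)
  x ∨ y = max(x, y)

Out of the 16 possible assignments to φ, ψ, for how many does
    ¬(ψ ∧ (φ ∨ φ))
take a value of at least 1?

7

φ = 0, ψ = 0 ↦ 1  ≥
φ = 0, ψ = 1/3 ↦ 1  ≥
φ = 0, ψ = 2/3 ↦ 1  ≥
φ = 0, ψ = 1 ↦ 1  ≥
φ = 1/3, ψ = 0 ↦ 1  ≥
φ = 1/3, ψ = 1/3 ↦ 2/3  <
φ = 1/3, ψ = 2/3 ↦ 2/3  <
φ = 1/3, ψ = 1 ↦ 2/3  <
φ = 2/3, ψ = 0 ↦ 1  ≥
φ = 2/3, ψ = 1/3 ↦ 2/3  <
φ = 2/3, ψ = 2/3 ↦ 1/3  <
φ = 2/3, ψ = 1 ↦ 1/3  <
φ = 1, ψ = 0 ↦ 1  ≥
φ = 1, ψ = 1/3 ↦ 2/3  <
φ = 1, ψ = 2/3 ↦ 1/3  <
φ = 1, ψ = 1 ↦ 0  <
So 7 of the 16 assignments meet the threshold.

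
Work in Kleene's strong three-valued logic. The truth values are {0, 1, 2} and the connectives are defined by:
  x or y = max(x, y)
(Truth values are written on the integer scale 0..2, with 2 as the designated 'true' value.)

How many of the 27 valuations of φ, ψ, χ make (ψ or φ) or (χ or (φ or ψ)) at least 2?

19

value 2: 19 assignments (counts)
value 1: 7 assignments
value 0: 1 assignment
So 19 of the 27 assignments meet the threshold.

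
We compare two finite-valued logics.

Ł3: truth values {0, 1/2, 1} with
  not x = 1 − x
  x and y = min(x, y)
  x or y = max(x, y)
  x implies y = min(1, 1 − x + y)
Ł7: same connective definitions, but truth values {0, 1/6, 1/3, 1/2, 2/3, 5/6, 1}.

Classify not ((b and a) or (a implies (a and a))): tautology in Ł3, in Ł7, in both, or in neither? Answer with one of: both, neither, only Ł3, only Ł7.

In Ł3: at a = 0, b = 0 the value is 0 — not a tautology.
In Ł7: at a = 0, b = 0 the value is 0 — not a tautology.

neither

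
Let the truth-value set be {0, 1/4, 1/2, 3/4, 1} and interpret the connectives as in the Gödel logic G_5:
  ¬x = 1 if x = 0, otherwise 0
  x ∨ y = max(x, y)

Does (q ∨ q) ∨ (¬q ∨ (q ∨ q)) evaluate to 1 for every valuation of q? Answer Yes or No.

Counterexample: take q = 1/4.
q ∨ q = 1/4 ∨ 1/4 = 1/4
¬q = ¬1/4 = 0
¬q ∨ (q ∨ q) = 0 ∨ 1/4 = 1/4
(q ∨ q) ∨ (¬q ∨ (q ∨ q)) = 1/4 ∨ 1/4 = 1/4
This gives 1/4 ≠ 1.

No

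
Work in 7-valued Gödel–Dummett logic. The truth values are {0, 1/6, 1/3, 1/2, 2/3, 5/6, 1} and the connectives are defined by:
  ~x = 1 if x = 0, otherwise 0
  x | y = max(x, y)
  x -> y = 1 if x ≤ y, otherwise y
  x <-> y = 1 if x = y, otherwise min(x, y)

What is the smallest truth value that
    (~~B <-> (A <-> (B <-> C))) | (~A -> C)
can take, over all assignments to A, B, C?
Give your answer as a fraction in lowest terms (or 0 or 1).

1/6

Take A = 0, B = 0, C = 1/6:
~B = ~0 = 1
~~B = ~1 = 0
B <-> C = 0 <-> 1/6 = 0
A <-> (B <-> C) = 0 <-> 0 = 1
~~B <-> (A <-> (B <-> C)) = 0 <-> 1 = 0
~A = ~0 = 1
~A -> C = 1 -> 1/6 = 1/6
(~~B <-> (A <-> (B <-> C))) | (~A -> C) = 0 | 1/6 = 1/6
No assignment yields a value below 1/6, so this is the minimum.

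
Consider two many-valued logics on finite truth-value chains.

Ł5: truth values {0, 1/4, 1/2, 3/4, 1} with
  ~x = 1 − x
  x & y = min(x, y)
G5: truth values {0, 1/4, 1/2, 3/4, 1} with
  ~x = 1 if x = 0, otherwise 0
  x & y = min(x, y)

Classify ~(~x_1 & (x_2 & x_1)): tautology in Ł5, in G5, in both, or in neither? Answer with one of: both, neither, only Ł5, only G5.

only G5

In Ł5: at x_1 = 1/4, x_2 = 1/4 the value is 3/4 — not a tautology.
In G5: every assignment gives 1 — tautology.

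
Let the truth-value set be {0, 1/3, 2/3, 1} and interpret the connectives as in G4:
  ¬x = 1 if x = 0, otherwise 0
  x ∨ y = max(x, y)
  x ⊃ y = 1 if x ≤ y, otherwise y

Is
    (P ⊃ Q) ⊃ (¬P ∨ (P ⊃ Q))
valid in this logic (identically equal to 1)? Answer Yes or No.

Yes

P = 0, Q = 0 ↦ 1
P = 0, Q = 1/3 ↦ 1
P = 0, Q = 2/3 ↦ 1
P = 0, Q = 1 ↦ 1
P = 1/3, Q = 0 ↦ 1
P = 1/3, Q = 1/3 ↦ 1
P = 1/3, Q = 2/3 ↦ 1
P = 1/3, Q = 1 ↦ 1
P = 2/3, Q = 0 ↦ 1
P = 2/3, Q = 1/3 ↦ 1
P = 2/3, Q = 2/3 ↦ 1
P = 2/3, Q = 1 ↦ 1
P = 1, Q = 0 ↦ 1
P = 1, Q = 1/3 ↦ 1
P = 1, Q = 2/3 ↦ 1
P = 1, Q = 1 ↦ 1
Every assignment gives a value ≥ 1.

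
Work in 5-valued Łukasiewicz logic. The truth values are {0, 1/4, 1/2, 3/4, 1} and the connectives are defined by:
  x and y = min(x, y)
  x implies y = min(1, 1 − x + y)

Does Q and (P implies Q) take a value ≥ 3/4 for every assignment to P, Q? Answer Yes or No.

Counterexample: take P = 0, Q = 0.
P implies Q = 0 implies 0 = 1
Q and (P implies Q) = 0 and 1 = 0
This gives 0, which is below 3/4.

No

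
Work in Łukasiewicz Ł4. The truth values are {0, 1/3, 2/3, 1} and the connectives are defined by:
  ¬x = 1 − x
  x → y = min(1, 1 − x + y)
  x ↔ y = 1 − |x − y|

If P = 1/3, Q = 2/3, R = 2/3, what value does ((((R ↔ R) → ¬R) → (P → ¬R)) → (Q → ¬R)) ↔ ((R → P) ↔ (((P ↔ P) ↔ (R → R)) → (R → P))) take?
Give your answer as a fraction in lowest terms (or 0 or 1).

2/3

R ↔ R = 2/3 ↔ 2/3 = 1
¬R = ¬2/3 = 1/3
(R ↔ R) → ¬R = 1 → 1/3 = 1/3
¬R = ¬2/3 = 1/3
P → ¬R = 1/3 → 1/3 = 1
((R ↔ R) → ¬R) → (P → ¬R) = 1/3 → 1 = 1
¬R = ¬2/3 = 1/3
Q → ¬R = 2/3 → 1/3 = 2/3
(((R ↔ R) → ¬R) → (P → ¬R)) → (Q → ¬R) = 1 → 2/3 = 2/3
R → P = 2/3 → 1/3 = 2/3
P ↔ P = 1/3 ↔ 1/3 = 1
R → R = 2/3 → 2/3 = 1
(P ↔ P) ↔ (R → R) = 1 ↔ 1 = 1
R → P = 2/3 → 1/3 = 2/3
((P ↔ P) ↔ (R → R)) → (R → P) = 1 → 2/3 = 2/3
(R → P) ↔ (((P ↔ P) ↔ (R → R)) → (R → P)) = 2/3 ↔ 2/3 = 1
((((R ↔ R) → ¬R) → (P → ¬R)) → (Q → ¬R)) ↔ ((R → P) ↔ (((P ↔ P) ↔ (R → R)) → (R → P))) = 2/3 ↔ 1 = 2/3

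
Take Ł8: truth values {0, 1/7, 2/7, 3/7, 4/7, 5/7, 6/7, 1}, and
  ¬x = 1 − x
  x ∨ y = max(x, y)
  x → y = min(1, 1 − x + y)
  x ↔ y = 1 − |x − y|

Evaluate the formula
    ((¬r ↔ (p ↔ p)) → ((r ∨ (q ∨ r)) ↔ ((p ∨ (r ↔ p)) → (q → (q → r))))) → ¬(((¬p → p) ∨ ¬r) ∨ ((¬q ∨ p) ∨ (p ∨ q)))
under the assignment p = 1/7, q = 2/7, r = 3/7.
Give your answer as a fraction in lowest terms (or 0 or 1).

3/7

¬r = ¬3/7 = 4/7
p ↔ p = 1/7 ↔ 1/7 = 1
¬r ↔ (p ↔ p) = 4/7 ↔ 1 = 4/7
q ∨ r = 2/7 ∨ 3/7 = 3/7
r ∨ (q ∨ r) = 3/7 ∨ 3/7 = 3/7
r ↔ p = 3/7 ↔ 1/7 = 5/7
p ∨ (r ↔ p) = 1/7 ∨ 5/7 = 5/7
q → r = 2/7 → 3/7 = 1
q → (q → r) = 2/7 → 1 = 1
(p ∨ (r ↔ p)) → (q → (q → r)) = 5/7 → 1 = 1
(r ∨ (q ∨ r)) ↔ ((p ∨ (r ↔ p)) → (q → (q → r))) = 3/7 ↔ 1 = 3/7
(¬r ↔ (p ↔ p)) → ((r ∨ (q ∨ r)) ↔ ((p ∨ (r ↔ p)) → (q → (q → r)))) = 4/7 → 3/7 = 6/7
¬p = ¬1/7 = 6/7
¬p → p = 6/7 → 1/7 = 2/7
¬r = ¬3/7 = 4/7
(¬p → p) ∨ ¬r = 2/7 ∨ 4/7 = 4/7
¬q = ¬2/7 = 5/7
¬q ∨ p = 5/7 ∨ 1/7 = 5/7
p ∨ q = 1/7 ∨ 2/7 = 2/7
(¬q ∨ p) ∨ (p ∨ q) = 5/7 ∨ 2/7 = 5/7
((¬p → p) ∨ ¬r) ∨ ((¬q ∨ p) ∨ (p ∨ q)) = 4/7 ∨ 5/7 = 5/7
¬(((¬p → p) ∨ ¬r) ∨ ((¬q ∨ p) ∨ (p ∨ q))) = ¬5/7 = 2/7
((¬r ↔ (p ↔ p)) → ((r ∨ (q ∨ r)) ↔ ((p ∨ (r ↔ p)) → (q → (q → r))))) → ¬(((¬p → p) ∨ ¬r) ∨ ((¬q ∨ p) ∨ (p ∨ q))) = 6/7 → 2/7 = 3/7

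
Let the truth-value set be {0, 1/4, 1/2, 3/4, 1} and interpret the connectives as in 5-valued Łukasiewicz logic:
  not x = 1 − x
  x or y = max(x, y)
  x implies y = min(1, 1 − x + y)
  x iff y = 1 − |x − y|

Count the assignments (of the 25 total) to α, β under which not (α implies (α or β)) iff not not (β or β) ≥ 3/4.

10

value 1: 5 assignments (counts)
value 3/4: 5 assignments (counts)
value 1/2: 5 assignments
value 1/4: 5 assignments
value 0: 5 assignments
So 10 of the 25 assignments meet the threshold.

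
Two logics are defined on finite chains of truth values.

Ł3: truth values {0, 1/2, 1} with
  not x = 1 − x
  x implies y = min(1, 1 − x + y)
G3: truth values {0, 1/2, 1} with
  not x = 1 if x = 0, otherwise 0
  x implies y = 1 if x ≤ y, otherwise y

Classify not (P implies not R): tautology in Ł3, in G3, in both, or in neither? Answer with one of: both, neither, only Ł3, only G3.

neither

In Ł3: at P = 0, R = 0 the value is 0 — not a tautology.
In G3: at P = 0, R = 0 the value is 0 — not a tautology.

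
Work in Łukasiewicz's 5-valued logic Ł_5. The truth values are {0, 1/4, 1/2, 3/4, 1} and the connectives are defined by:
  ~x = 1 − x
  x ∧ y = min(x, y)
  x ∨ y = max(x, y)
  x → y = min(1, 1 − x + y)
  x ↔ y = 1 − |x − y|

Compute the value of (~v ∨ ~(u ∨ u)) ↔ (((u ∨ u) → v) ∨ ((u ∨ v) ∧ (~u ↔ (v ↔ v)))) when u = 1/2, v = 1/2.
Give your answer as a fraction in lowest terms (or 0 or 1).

1/2

~v = ~1/2 = 1/2
u ∨ u = 1/2 ∨ 1/2 = 1/2
~(u ∨ u) = ~1/2 = 1/2
~v ∨ ~(u ∨ u) = 1/2 ∨ 1/2 = 1/2
u ∨ u = 1/2 ∨ 1/2 = 1/2
(u ∨ u) → v = 1/2 → 1/2 = 1
u ∨ v = 1/2 ∨ 1/2 = 1/2
~u = ~1/2 = 1/2
v ↔ v = 1/2 ↔ 1/2 = 1
~u ↔ (v ↔ v) = 1/2 ↔ 1 = 1/2
(u ∨ v) ∧ (~u ↔ (v ↔ v)) = 1/2 ∧ 1/2 = 1/2
((u ∨ u) → v) ∨ ((u ∨ v) ∧ (~u ↔ (v ↔ v))) = 1 ∨ 1/2 = 1
(~v ∨ ~(u ∨ u)) ↔ (((u ∨ u) → v) ∨ ((u ∨ v) ∧ (~u ↔ (v ↔ v)))) = 1/2 ↔ 1 = 1/2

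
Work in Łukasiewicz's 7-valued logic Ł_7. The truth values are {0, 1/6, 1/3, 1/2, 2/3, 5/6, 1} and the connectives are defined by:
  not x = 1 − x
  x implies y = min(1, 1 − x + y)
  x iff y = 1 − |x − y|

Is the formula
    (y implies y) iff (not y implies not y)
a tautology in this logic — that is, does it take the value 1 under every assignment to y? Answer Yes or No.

Yes

y = 0 ↦ 1
y = 1/6 ↦ 1
y = 1/3 ↦ 1
y = 1/2 ↦ 1
y = 2/3 ↦ 1
y = 5/6 ↦ 1
y = 1 ↦ 1
Every assignment gives a value ≥ 1.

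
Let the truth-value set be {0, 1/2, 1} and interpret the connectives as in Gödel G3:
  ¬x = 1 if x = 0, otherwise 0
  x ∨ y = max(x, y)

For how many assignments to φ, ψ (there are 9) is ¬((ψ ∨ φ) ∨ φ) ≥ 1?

φ = 0, ψ = 0 ↦ 1  ≥
φ = 0, ψ = 1/2 ↦ 0  <
φ = 0, ψ = 1 ↦ 0  <
φ = 1/2, ψ = 0 ↦ 0  <
φ = 1/2, ψ = 1/2 ↦ 0  <
φ = 1/2, ψ = 1 ↦ 0  <
φ = 1, ψ = 0 ↦ 0  <
φ = 1, ψ = 1/2 ↦ 0  <
φ = 1, ψ = 1 ↦ 0  <
So 1 of the 9 assignments meets the threshold.

1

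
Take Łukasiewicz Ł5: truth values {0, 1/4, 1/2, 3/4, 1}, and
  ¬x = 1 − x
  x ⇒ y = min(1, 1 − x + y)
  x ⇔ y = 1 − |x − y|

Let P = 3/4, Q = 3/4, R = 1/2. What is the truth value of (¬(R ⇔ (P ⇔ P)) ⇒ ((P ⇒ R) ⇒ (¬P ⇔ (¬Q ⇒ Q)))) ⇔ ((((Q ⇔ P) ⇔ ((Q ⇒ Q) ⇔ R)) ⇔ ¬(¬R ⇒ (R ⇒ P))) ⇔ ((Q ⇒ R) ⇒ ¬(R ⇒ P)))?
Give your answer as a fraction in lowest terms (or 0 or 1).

3/4

P ⇔ P = 3/4 ⇔ 3/4 = 1
R ⇔ (P ⇔ P) = 1/2 ⇔ 1 = 1/2
¬(R ⇔ (P ⇔ P)) = ¬1/2 = 1/2
P ⇒ R = 3/4 ⇒ 1/2 = 3/4
¬P = ¬3/4 = 1/4
¬Q = ¬3/4 = 1/4
¬Q ⇒ Q = 1/4 ⇒ 3/4 = 1
¬P ⇔ (¬Q ⇒ Q) = 1/4 ⇔ 1 = 1/4
(P ⇒ R) ⇒ (¬P ⇔ (¬Q ⇒ Q)) = 3/4 ⇒ 1/4 = 1/2
¬(R ⇔ (P ⇔ P)) ⇒ ((P ⇒ R) ⇒ (¬P ⇔ (¬Q ⇒ Q))) = 1/2 ⇒ 1/2 = 1
Q ⇔ P = 3/4 ⇔ 3/4 = 1
Q ⇒ Q = 3/4 ⇒ 3/4 = 1
(Q ⇒ Q) ⇔ R = 1 ⇔ 1/2 = 1/2
(Q ⇔ P) ⇔ ((Q ⇒ Q) ⇔ R) = 1 ⇔ 1/2 = 1/2
¬R = ¬1/2 = 1/2
R ⇒ P = 1/2 ⇒ 3/4 = 1
¬R ⇒ (R ⇒ P) = 1/2 ⇒ 1 = 1
¬(¬R ⇒ (R ⇒ P)) = ¬1 = 0
((Q ⇔ P) ⇔ ((Q ⇒ Q) ⇔ R)) ⇔ ¬(¬R ⇒ (R ⇒ P)) = 1/2 ⇔ 0 = 1/2
Q ⇒ R = 3/4 ⇒ 1/2 = 3/4
R ⇒ P = 1/2 ⇒ 3/4 = 1
¬(R ⇒ P) = ¬1 = 0
(Q ⇒ R) ⇒ ¬(R ⇒ P) = 3/4 ⇒ 0 = 1/4
(((Q ⇔ P) ⇔ ((Q ⇒ Q) ⇔ R)) ⇔ ¬(¬R ⇒ (R ⇒ P))) ⇔ ((Q ⇒ R) ⇒ ¬(R ⇒ P)) = 1/2 ⇔ 1/4 = 3/4
(¬(R ⇔ (P ⇔ P)) ⇒ ((P ⇒ R) ⇒ (¬P ⇔ (¬Q ⇒ Q)))) ⇔ ((((Q ⇔ P) ⇔ ((Q ⇒ Q) ⇔ R)) ⇔ ¬(¬R ⇒ (R ⇒ P))) ⇔ ((Q ⇒ R) ⇒ ¬(R ⇒ P))) = 1 ⇔ 3/4 = 3/4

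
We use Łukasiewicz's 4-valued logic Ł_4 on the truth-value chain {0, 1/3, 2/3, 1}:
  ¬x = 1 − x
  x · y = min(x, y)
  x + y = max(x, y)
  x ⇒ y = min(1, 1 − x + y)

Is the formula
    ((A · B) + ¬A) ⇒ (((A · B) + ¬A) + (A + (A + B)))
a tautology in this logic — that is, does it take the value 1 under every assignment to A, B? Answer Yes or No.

A = 0, B = 0 ↦ 1
A = 0, B = 1/3 ↦ 1
A = 0, B = 2/3 ↦ 1
A = 0, B = 1 ↦ 1
A = 1/3, B = 0 ↦ 1
A = 1/3, B = 1/3 ↦ 1
A = 1/3, B = 2/3 ↦ 1
A = 1/3, B = 1 ↦ 1
A = 2/3, B = 0 ↦ 1
A = 2/3, B = 1/3 ↦ 1
A = 2/3, B = 2/3 ↦ 1
A = 2/3, B = 1 ↦ 1
A = 1, B = 0 ↦ 1
A = 1, B = 1/3 ↦ 1
A = 1, B = 2/3 ↦ 1
A = 1, B = 1 ↦ 1
Every assignment gives a value ≥ 1.

Yes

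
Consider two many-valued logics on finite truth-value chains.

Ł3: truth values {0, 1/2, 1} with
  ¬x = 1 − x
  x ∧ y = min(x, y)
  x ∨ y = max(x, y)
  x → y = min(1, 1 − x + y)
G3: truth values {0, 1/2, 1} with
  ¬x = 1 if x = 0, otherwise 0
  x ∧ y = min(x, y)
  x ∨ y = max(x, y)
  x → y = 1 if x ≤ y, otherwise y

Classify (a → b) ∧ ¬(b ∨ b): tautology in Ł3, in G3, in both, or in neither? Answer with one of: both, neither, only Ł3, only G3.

In Ł3: at a = 0, b = 1/2 the value is 1/2 — not a tautology.
In G3: at a = 0, b = 1/2 the value is 0 — not a tautology.

neither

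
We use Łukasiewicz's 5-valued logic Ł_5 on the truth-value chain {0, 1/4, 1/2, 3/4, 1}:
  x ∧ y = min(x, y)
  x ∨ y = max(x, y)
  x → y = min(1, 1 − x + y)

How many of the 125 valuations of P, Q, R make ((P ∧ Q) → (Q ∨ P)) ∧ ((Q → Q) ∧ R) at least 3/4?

value 1: 25 assignments (counts)
value 3/4: 25 assignments (counts)
value 1/2: 25 assignments
value 1/4: 25 assignments
value 0: 25 assignments
So 50 of the 125 assignments meet the threshold.

50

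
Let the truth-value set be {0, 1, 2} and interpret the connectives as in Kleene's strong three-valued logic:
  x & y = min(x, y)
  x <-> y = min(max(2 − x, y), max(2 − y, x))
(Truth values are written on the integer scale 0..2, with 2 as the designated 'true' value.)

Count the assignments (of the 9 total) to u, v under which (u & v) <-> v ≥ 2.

u = 0, v = 0 ↦ 2  ≥
u = 0, v = 1 ↦ 1  <
u = 0, v = 2 ↦ 0  <
u = 1, v = 0 ↦ 2  ≥
u = 1, v = 1 ↦ 1  <
u = 1, v = 2 ↦ 1  <
u = 2, v = 0 ↦ 2  ≥
u = 2, v = 1 ↦ 1  <
u = 2, v = 2 ↦ 2  ≥
So 4 of the 9 assignments meet the threshold.

4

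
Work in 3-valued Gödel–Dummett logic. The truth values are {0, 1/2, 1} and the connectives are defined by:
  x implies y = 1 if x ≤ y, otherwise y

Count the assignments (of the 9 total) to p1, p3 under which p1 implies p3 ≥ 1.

p1 = 0, p3 = 0 ↦ 1  ≥
p1 = 0, p3 = 1/2 ↦ 1  ≥
p1 = 0, p3 = 1 ↦ 1  ≥
p1 = 1/2, p3 = 0 ↦ 0  <
p1 = 1/2, p3 = 1/2 ↦ 1  ≥
p1 = 1/2, p3 = 1 ↦ 1  ≥
p1 = 1, p3 = 0 ↦ 0  <
p1 = 1, p3 = 1/2 ↦ 1/2  <
p1 = 1, p3 = 1 ↦ 1  ≥
So 6 of the 9 assignments meet the threshold.

6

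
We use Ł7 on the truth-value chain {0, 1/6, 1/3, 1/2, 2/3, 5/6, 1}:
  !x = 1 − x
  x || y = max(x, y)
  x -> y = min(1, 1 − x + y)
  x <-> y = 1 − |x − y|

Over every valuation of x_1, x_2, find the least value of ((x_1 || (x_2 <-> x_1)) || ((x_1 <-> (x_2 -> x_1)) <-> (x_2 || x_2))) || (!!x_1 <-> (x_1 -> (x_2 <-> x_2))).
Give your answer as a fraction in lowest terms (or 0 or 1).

1/2

Take x_1 = 1/2, x_2 = 0:
x_2 <-> x_1 = 0 <-> 1/2 = 1/2
x_1 || (x_2 <-> x_1) = 1/2 || 1/2 = 1/2
x_2 -> x_1 = 0 -> 1/2 = 1
x_1 <-> (x_2 -> x_1) = 1/2 <-> 1 = 1/2
x_2 || x_2 = 0 || 0 = 0
(x_1 <-> (x_2 -> x_1)) <-> (x_2 || x_2) = 1/2 <-> 0 = 1/2
(x_1 || (x_2 <-> x_1)) || ((x_1 <-> (x_2 -> x_1)) <-> (x_2 || x_2)) = 1/2 || 1/2 = 1/2
!x_1 = !1/2 = 1/2
!!x_1 = !1/2 = 1/2
x_2 <-> x_2 = 0 <-> 0 = 1
x_1 -> (x_2 <-> x_2) = 1/2 -> 1 = 1
!!x_1 <-> (x_1 -> (x_2 <-> x_2)) = 1/2 <-> 1 = 1/2
((x_1 || (x_2 <-> x_1)) || ((x_1 <-> (x_2 -> x_1)) <-> (x_2 || x_2))) || (!!x_1 <-> (x_1 -> (x_2 <-> x_2))) = 1/2 || 1/2 = 1/2
No assignment yields a value below 1/2, so this is the minimum.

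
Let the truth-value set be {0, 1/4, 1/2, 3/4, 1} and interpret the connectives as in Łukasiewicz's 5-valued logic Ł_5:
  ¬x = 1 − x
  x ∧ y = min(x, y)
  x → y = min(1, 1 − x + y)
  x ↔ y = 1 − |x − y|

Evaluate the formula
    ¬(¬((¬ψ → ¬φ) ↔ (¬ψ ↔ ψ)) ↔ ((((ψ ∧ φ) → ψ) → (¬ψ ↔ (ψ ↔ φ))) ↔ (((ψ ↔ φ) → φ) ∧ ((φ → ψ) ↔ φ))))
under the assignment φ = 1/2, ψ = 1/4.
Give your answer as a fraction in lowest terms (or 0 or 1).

1/2

¬ψ = ¬1/4 = 3/4
¬φ = ¬1/2 = 1/2
¬ψ → ¬φ = 3/4 → 1/2 = 3/4
¬ψ = ¬1/4 = 3/4
¬ψ ↔ ψ = 3/4 ↔ 1/4 = 1/2
(¬ψ → ¬φ) ↔ (¬ψ ↔ ψ) = 3/4 ↔ 1/2 = 3/4
¬((¬ψ → ¬φ) ↔ (¬ψ ↔ ψ)) = ¬3/4 = 1/4
ψ ∧ φ = 1/4 ∧ 1/2 = 1/4
(ψ ∧ φ) → ψ = 1/4 → 1/4 = 1
¬ψ = ¬1/4 = 3/4
ψ ↔ φ = 1/4 ↔ 1/2 = 3/4
¬ψ ↔ (ψ ↔ φ) = 3/4 ↔ 3/4 = 1
((ψ ∧ φ) → ψ) → (¬ψ ↔ (ψ ↔ φ)) = 1 → 1 = 1
ψ ↔ φ = 1/4 ↔ 1/2 = 3/4
(ψ ↔ φ) → φ = 3/4 → 1/2 = 3/4
φ → ψ = 1/2 → 1/4 = 3/4
(φ → ψ) ↔ φ = 3/4 ↔ 1/2 = 3/4
((ψ ↔ φ) → φ) ∧ ((φ → ψ) ↔ φ) = 3/4 ∧ 3/4 = 3/4
(((ψ ∧ φ) → ψ) → (¬ψ ↔ (ψ ↔ φ))) ↔ (((ψ ↔ φ) → φ) ∧ ((φ → ψ) ↔ φ)) = 1 ↔ 3/4 = 3/4
¬((¬ψ → ¬φ) ↔ (¬ψ ↔ ψ)) ↔ ((((ψ ∧ φ) → ψ) → (¬ψ ↔ (ψ ↔ φ))) ↔ (((ψ ↔ φ) → φ) ∧ ((φ → ψ) ↔ φ))) = 1/4 ↔ 3/4 = 1/2
¬(¬((¬ψ → ¬φ) ↔ (¬ψ ↔ ψ)) ↔ ((((ψ ∧ φ) → ψ) → (¬ψ ↔ (ψ ↔ φ))) ↔ (((ψ ↔ φ) → φ) ∧ ((φ → ψ) ↔ φ)))) = ¬1/2 = 1/2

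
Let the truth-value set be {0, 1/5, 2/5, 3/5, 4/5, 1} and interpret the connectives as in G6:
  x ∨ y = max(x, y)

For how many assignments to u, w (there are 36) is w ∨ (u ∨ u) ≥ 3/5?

value 1: 11 assignments (counts)
value 4/5: 9 assignments (counts)
value 3/5: 7 assignments (counts)
value 2/5: 5 assignments
value 1/5: 3 assignments
value 0: 1 assignment
So 27 of the 36 assignments meet the threshold.

27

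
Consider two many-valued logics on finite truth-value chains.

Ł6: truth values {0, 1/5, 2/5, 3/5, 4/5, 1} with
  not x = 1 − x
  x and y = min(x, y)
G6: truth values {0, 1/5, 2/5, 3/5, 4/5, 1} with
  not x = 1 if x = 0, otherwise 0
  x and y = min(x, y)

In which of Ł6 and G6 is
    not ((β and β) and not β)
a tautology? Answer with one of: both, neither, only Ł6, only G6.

In Ł6: at β = 1/5 the value is 4/5 — not a tautology.
In G6: every assignment gives 1 — tautology.

only G6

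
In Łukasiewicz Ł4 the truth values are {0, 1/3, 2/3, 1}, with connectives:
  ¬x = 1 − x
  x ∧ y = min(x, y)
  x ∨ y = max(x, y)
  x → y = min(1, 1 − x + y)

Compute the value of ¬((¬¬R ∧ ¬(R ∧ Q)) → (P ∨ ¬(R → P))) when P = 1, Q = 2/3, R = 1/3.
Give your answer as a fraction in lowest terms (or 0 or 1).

0

¬R = ¬1/3 = 2/3
¬¬R = ¬2/3 = 1/3
R ∧ Q = 1/3 ∧ 2/3 = 1/3
¬(R ∧ Q) = ¬1/3 = 2/3
¬¬R ∧ ¬(R ∧ Q) = 1/3 ∧ 2/3 = 1/3
R → P = 1/3 → 1 = 1
¬(R → P) = ¬1 = 0
P ∨ ¬(R → P) = 1 ∨ 0 = 1
(¬¬R ∧ ¬(R ∧ Q)) → (P ∨ ¬(R → P)) = 1/3 → 1 = 1
¬((¬¬R ∧ ¬(R ∧ Q)) → (P ∨ ¬(R → P))) = ¬1 = 0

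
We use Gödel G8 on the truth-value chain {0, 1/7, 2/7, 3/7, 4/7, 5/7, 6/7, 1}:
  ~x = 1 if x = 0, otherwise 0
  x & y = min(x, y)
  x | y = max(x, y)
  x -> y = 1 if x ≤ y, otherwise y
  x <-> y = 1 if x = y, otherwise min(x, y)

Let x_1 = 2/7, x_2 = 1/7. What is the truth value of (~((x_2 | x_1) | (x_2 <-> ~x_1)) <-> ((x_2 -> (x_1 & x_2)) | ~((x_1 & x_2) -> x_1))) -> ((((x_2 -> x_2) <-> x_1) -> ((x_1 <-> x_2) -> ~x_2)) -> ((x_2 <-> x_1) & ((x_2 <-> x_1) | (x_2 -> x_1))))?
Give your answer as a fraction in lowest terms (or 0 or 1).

x_2 | x_1 = 1/7 | 2/7 = 2/7
~x_1 = ~2/7 = 0
x_2 <-> ~x_1 = 1/7 <-> 0 = 0
(x_2 | x_1) | (x_2 <-> ~x_1) = 2/7 | 0 = 2/7
~((x_2 | x_1) | (x_2 <-> ~x_1)) = ~2/7 = 0
x_1 & x_2 = 2/7 & 1/7 = 1/7
x_2 -> (x_1 & x_2) = 1/7 -> 1/7 = 1
x_1 & x_2 = 2/7 & 1/7 = 1/7
(x_1 & x_2) -> x_1 = 1/7 -> 2/7 = 1
~((x_1 & x_2) -> x_1) = ~1 = 0
(x_2 -> (x_1 & x_2)) | ~((x_1 & x_2) -> x_1) = 1 | 0 = 1
~((x_2 | x_1) | (x_2 <-> ~x_1)) <-> ((x_2 -> (x_1 & x_2)) | ~((x_1 & x_2) -> x_1)) = 0 <-> 1 = 0
x_2 -> x_2 = 1/7 -> 1/7 = 1
(x_2 -> x_2) <-> x_1 = 1 <-> 2/7 = 2/7
x_1 <-> x_2 = 2/7 <-> 1/7 = 1/7
~x_2 = ~1/7 = 0
(x_1 <-> x_2) -> ~x_2 = 1/7 -> 0 = 0
((x_2 -> x_2) <-> x_1) -> ((x_1 <-> x_2) -> ~x_2) = 2/7 -> 0 = 0
x_2 <-> x_1 = 1/7 <-> 2/7 = 1/7
x_2 <-> x_1 = 1/7 <-> 2/7 = 1/7
x_2 -> x_1 = 1/7 -> 2/7 = 1
(x_2 <-> x_1) | (x_2 -> x_1) = 1/7 | 1 = 1
(x_2 <-> x_1) & ((x_2 <-> x_1) | (x_2 -> x_1)) = 1/7 & 1 = 1/7
(((x_2 -> x_2) <-> x_1) -> ((x_1 <-> x_2) -> ~x_2)) -> ((x_2 <-> x_1) & ((x_2 <-> x_1) | (x_2 -> x_1))) = 0 -> 1/7 = 1
(~((x_2 | x_1) | (x_2 <-> ~x_1)) <-> ((x_2 -> (x_1 & x_2)) | ~((x_1 & x_2) -> x_1))) -> ((((x_2 -> x_2) <-> x_1) -> ((x_1 <-> x_2) -> ~x_2)) -> ((x_2 <-> x_1) & ((x_2 <-> x_1) | (x_2 -> x_1)))) = 0 -> 1 = 1

1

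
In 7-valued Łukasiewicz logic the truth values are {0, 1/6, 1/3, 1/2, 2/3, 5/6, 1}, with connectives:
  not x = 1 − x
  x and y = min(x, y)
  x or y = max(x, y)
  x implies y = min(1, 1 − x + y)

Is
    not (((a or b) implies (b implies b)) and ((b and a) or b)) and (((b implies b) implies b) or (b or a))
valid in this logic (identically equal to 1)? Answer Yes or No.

Counterexample: take a = 0, b = 0.
a or b = 0 or 0 = 0
b implies b = 0 implies 0 = 1
(a or b) implies (b implies b) = 0 implies 1 = 1
b and a = 0 and 0 = 0
(b and a) or b = 0 or 0 = 0
((a or b) implies (b implies b)) and ((b and a) or b) = 1 and 0 = 0
not (((a or b) implies (b implies b)) and ((b and a) or b)) = not 0 = 1
b implies b = 0 implies 0 = 1
(b implies b) implies b = 1 implies 0 = 0
b or a = 0 or 0 = 0
((b implies b) implies b) or (b or a) = 0 or 0 = 0
not (((a or b) implies (b implies b)) and ((b and a) or b)) and (((b implies b) implies b) or (b or a)) = 1 and 0 = 0
This gives 0 ≠ 1.

No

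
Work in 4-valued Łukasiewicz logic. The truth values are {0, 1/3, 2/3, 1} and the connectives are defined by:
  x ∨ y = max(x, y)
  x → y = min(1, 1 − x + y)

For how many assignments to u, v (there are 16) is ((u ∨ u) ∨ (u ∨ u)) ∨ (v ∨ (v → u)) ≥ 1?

u = 0, v = 0 ↦ 1  ≥
u = 0, v = 1/3 ↦ 2/3  <
u = 0, v = 2/3 ↦ 2/3  <
u = 0, v = 1 ↦ 1  ≥
u = 1/3, v = 0 ↦ 1  ≥
u = 1/3, v = 1/3 ↦ 1  ≥
u = 1/3, v = 2/3 ↦ 2/3  <
u = 1/3, v = 1 ↦ 1  ≥
u = 2/3, v = 0 ↦ 1  ≥
u = 2/3, v = 1/3 ↦ 1  ≥
u = 2/3, v = 2/3 ↦ 1  ≥
u = 2/3, v = 1 ↦ 1  ≥
u = 1, v = 0 ↦ 1  ≥
u = 1, v = 1/3 ↦ 1  ≥
u = 1, v = 2/3 ↦ 1  ≥
u = 1, v = 1 ↦ 1  ≥
So 13 of the 16 assignments meet the threshold.

13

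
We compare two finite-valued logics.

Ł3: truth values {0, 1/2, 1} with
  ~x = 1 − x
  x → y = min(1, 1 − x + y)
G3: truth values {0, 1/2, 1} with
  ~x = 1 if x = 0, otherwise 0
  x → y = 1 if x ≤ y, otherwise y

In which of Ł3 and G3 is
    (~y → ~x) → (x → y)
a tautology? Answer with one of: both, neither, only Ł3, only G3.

only Ł3

In Ł3: every assignment gives 1 — tautology.
In G3: at x = 1, y = 1/2 the value is 1/2 — not a tautology.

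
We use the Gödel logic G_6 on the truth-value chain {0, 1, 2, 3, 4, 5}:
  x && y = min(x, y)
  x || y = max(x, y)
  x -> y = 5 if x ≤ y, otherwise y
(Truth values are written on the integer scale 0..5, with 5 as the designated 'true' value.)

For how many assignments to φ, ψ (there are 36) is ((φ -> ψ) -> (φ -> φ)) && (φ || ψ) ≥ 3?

value 5: 11 assignments (counts)
value 4: 9 assignments (counts)
value 3: 7 assignments (counts)
value 2: 5 assignments
value 1: 3 assignments
value 0: 1 assignment
So 27 of the 36 assignments meet the threshold.

27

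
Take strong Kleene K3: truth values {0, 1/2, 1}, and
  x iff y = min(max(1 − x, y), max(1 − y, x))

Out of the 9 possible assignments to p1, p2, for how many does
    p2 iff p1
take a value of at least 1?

2

p1 = 0, p2 = 0 ↦ 1  ≥
p1 = 0, p2 = 1/2 ↦ 1/2  <
p1 = 0, p2 = 1 ↦ 0  <
p1 = 1/2, p2 = 0 ↦ 1/2  <
p1 = 1/2, p2 = 1/2 ↦ 1/2  <
p1 = 1/2, p2 = 1 ↦ 1/2  <
p1 = 1, p2 = 0 ↦ 0  <
p1 = 1, p2 = 1/2 ↦ 1/2  <
p1 = 1, p2 = 1 ↦ 1  ≥
So 2 of the 9 assignments meet the threshold.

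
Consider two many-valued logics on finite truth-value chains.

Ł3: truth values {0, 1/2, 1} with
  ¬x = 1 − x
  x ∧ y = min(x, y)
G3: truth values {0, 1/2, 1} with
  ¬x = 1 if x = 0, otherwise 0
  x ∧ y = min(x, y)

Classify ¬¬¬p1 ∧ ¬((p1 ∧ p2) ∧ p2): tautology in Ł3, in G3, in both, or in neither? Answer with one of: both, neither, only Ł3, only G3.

neither

In Ł3: at p1 = 1/2, p2 = 0 the value is 1/2 — not a tautology.
In G3: at p1 = 1/2, p2 = 0 the value is 0 — not a tautology.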